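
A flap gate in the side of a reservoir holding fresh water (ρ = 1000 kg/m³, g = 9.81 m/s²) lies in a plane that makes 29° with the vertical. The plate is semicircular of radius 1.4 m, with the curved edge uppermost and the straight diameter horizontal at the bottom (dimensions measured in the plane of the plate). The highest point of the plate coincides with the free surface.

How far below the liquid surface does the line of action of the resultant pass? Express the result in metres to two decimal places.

h_p = 0.85 m

γ = ρg = 1000 × 9.81 = 9810 N/m³ = 9.81 kN/m³.
The plate makes 29° with the vertical, i.e. θ = 90° − 29° = 61° to the horizontal. Measuring y along the incline from the free-surface line, vertical depth h = y·sinθ with sinθ = 0.874620.
The centroid lies 4r/(3π) = 0.594178 m above the diameter, so r − 4r/(3π) = 1.4 − 0.594178 = 0.805822 m below the topmost point, so y_c = 0.805822 m and h_c = 0.805822 × 0.874620 = 0.704788 m.
A = πr²/2 = π × 1.4²/2 = 3.07876 m².
Resultant F = γ·h_c·A = 9.81 × 0.704788 × 3.07876 = 21.2865 kN.
I_c = (π/8 − 8/(9π))·r⁴ = 0.109757 × 1.4⁴ = 0.421642 m⁴.
Centre of pressure: y_p = y_c + I_c/(y_c·A) = 0.805822 + 0.421642/(0.805822 × 3.07876) = 0.805822 + 0.169953 = 0.975775 m along the plane.
Vertically, h_p = y_p·sinθ = 0.975775 × 0.874620 = 0.853432 m.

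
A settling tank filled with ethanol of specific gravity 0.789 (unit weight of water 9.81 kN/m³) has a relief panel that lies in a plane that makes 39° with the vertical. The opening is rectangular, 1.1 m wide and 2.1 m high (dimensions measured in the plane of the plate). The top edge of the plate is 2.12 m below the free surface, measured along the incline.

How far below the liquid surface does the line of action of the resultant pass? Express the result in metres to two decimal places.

γ = 0.789 × 9.81 = 7.74009 kN/m³.
The plate makes 39° with the vertical, i.e. θ = 90° − 39° = 51° to the horizontal. Measuring y along the incline from the free-surface line, vertical depth h = y·sinθ with sinθ = 0.777146.
The centroid lies 2.1/2 = 1.05 m below the top edge, so y_c = 2.12 + 1.05 = 3.17 m and h_c = 3.17 × 0.777146 = 2.46355 m.
A = 1.1 × 2.1 = 2.31 m².
Resultant F = γ·h_c·A = 7.74009 × 2.46355 × 2.31 = 44.0473 kN.
I_c = b·h³/12 = 1.1 × 2.1³/12 = 0.848925 m⁴.
Centre of pressure: y_p = y_c + I_c/(y_c·A) = 3.17 + 0.848925/(3.17 × 2.31) = 3.17 + 0.115931 = 3.28593 m along the plane.
Vertically, h_p = y_p·sinθ = 3.28593 × 0.777146 = 2.55365 m.

h_p = 2.55 m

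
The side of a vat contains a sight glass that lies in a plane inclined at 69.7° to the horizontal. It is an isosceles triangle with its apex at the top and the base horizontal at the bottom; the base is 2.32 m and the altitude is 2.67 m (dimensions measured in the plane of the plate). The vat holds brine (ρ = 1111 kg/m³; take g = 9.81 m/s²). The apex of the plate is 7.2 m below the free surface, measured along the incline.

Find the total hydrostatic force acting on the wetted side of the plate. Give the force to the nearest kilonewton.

γ = ρg = 1111 × 9.81 / 1000 = 10.89891 kN/m³.
Let θ = 69.7° be the plate's angle to the horizontal; measure y along the incline from where the plane meets the free surface. Vertical depth h = y·sinθ with sinθ = 0.937889.
With the apex up, the centroid sits 2h/3 = 2 × 2.67/3 = 1.78 m below the apex, so y_c = 7.2 + 1.78 = 8.98 m and h_c = 8.98 × 0.937889 = 8.42224 m.
A = ½ × 2.32 × 2.67 = 3.0972 m².
Resultant F = γ·h_c·A = 10.89891 × 8.42224 × 3.0972 = 284.302 kN.

F ≈ 284 kN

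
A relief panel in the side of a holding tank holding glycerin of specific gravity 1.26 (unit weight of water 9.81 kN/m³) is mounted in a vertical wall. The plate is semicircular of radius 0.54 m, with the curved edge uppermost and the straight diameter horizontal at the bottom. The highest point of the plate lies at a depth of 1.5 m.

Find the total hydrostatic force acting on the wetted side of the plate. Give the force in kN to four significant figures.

γ = 1.26 × 9.81 = 12.3606 kN/m³.
The centroid lies 4r/(3π) = 0.229183 m above the diameter, so r − 4r/(3π) = 0.54 − 0.229183 = 0.310817 m below the topmost point, so the centroid depth is h_c = 1.5 + 0.310817 = 1.81082 m.
A = πr²/2 = π × 0.54²/2 = 0.458044 m².
Resultant F = γ·h_c·A = 12.3606 × 1.81082 × 0.458044 = 10.2523 kN.

F ≈ 10.25 kN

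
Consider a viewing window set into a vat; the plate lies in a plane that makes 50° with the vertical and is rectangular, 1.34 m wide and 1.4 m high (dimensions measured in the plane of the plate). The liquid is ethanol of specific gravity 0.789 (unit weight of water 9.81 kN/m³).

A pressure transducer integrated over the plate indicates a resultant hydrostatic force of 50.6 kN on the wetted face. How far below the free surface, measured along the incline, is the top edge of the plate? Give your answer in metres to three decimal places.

y_top ≈ 4.721 m

γ = 0.789 × 9.81 = 7.74009 kN/m³.
A = 1.34 × 1.4 = 1.876 m².
From F = γ·h_c·A, the centroid depth is h_c = 50.6/(7.74009 × 1.876) = 3.48475 m.
The plate makes 50° with the vertical, i.e. θ = 90° − 50° = 40° to the horizontal. Measuring y along the incline from the free-surface line, vertical depth h = y·sinθ with sinθ = 0.642788.
Along the incline, y_c = h_c/sinθ = 3.48475/0.642788 = 5.42131 m.
The centroid lies 1.4/2 = 0.7 m below the top edge, so the top edge sits at y_top = 5.42131 − 0.7 = 4.72131 m along the incline.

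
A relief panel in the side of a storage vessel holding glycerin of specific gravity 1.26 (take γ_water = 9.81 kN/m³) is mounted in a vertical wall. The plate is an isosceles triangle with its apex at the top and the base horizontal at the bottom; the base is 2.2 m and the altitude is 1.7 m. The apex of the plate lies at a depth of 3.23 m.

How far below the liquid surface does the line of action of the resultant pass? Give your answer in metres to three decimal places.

γ = 1.26 × 9.81 = 12.3606 kN/m³.
With the apex up, the centroid sits 2h/3 = 2 × 1.7/3 = 1.13333 m below the apex, so the centroid depth is h_c = 3.23 + 1.13333 = 4.36333 m.
A = ½ × 2.2 × 1.7 = 1.87 m².
Resultant F = γ·h_c·A = 12.3606 × 4.36333 × 1.87 = 100.855 kN.
I_c = b·h³/36 = 2.2 × 1.7³/36 = 0.300239 m⁴.
Centre of pressure: y_p = y_c + I_c/(y_c·A) = 4.36333 + 0.300239/(4.36333 × 1.87) = 4.36333 + 0.0367966 = 4.40013 m along the plane.

h_p = 4.400 m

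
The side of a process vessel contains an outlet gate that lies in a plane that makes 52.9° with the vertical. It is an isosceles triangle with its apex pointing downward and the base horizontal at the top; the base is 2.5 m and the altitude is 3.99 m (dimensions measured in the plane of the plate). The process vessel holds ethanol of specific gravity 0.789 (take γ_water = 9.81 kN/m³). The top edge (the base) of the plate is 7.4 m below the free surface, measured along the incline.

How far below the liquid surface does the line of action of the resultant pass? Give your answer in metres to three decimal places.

h_p = 5.327 m

γ = 0.789 × 9.81 = 7.74009 kN/m³.
The plate makes 52.9° with the vertical, i.e. θ = 90° − 52.9° = 37.1° to the horizontal. Measuring y along the incline from the free-surface line, vertical depth h = y·sinθ with sinθ = 0.603208.
With the apex down, the centroid sits h/3 = 3.99/3 = 1.33 m below the base (the top edge), so y_c = 7.4 + 1.33 = 8.73 m and h_c = 8.73 × 0.603208 = 5.26601 m.
A = ½ × 2.5 × 3.99 = 4.9875 m².
Resultant F = γ·h_c·A = 7.74009 × 5.26601 × 4.9875 = 203.287 kN.
I_c = b·h³/36 = 2.5 × 3.99³/36 = 4.41119 m⁴.
Centre of pressure: y_p = y_c + I_c/(y_c·A) = 8.73 + 4.41119/(8.73 × 4.9875) = 8.73 + 0.101311 = 8.83131 m along the plane.
Vertically, h_p = y_p·sinθ = 8.83131 × 0.603208 = 5.32712 m.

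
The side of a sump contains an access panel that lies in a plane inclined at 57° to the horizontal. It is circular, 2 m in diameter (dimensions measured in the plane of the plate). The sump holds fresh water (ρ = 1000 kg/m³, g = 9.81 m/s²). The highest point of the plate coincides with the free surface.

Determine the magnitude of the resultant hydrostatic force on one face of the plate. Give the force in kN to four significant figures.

γ = ρg = 1000 × 9.81 = 9810 N/m³ = 9.81 kN/m³.
Let θ = 57° be the plate's angle to the horizontal; measure y along the incline from where the plane meets the free surface. Vertical depth h = y·sinθ with sinθ = 0.838671.
The centroid is at the centre, 1 m below the top of the plate, so y_c = 1 m and h_c = 1 × 0.838671 = 0.838671 m.
A = π(1)² = 3.14159 m².
Resultant F = γ·h_c·A = 9.81 × 0.838671 × 3.14159 = 25.847 kN.

F ≈ 25.85 kN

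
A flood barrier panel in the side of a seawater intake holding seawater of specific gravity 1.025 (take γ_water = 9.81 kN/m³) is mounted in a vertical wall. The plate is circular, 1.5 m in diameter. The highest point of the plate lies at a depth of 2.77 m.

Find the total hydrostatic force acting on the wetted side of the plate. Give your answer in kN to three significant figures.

γ = 1.025 × 9.81 = 10.05525 kN/m³.
The centroid is at the centre, 0.75 m below the top of the plate, so the centroid depth is h_c = 2.77 + 0.75 = 3.52 m.
A = π(0.75)² = 1.76715 m².
Resultant F = γ·h_c·A = 10.05525 × 3.52 × 1.76715 = 62.5474 kN.

F ≈ 62.5 kN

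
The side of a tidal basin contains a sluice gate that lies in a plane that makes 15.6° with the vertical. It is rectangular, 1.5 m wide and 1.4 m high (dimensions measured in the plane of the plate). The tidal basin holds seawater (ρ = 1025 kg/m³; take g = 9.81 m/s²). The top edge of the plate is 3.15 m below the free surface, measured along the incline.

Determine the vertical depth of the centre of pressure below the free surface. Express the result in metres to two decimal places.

h_p = 3.75 m

γ = ρg = 1025 × 9.81 / 1000 = 10.05525 kN/m³.
The plate makes 15.6° with the vertical, i.e. θ = 90° − 15.6° = 74.4° to the horizontal. Measuring y along the incline from the free-surface line, vertical depth h = y·sinθ with sinθ = 0.963163.
The centroid lies 1.4/2 = 0.7 m below the top edge, so y_c = 3.15 + 0.7 = 3.85 m and h_c = 3.85 × 0.963163 = 3.70818 m.
A = 1.5 × 1.4 = 2.1 m².
Resultant F = γ·h_c·A = 10.05525 × 3.70818 × 2.1 = 78.302 kN.
I_c = b·h³/12 = 1.5 × 1.4³/12 = 0.343 m⁴.
Centre of pressure: y_p = y_c + I_c/(y_c·A) = 3.85 + 0.343/(3.85 × 2.1) = 3.85 + 0.0424242 = 3.89242 m along the plane.
Vertically, h_p = y_p·sinθ = 3.89242 × 0.963163 = 3.74903 m.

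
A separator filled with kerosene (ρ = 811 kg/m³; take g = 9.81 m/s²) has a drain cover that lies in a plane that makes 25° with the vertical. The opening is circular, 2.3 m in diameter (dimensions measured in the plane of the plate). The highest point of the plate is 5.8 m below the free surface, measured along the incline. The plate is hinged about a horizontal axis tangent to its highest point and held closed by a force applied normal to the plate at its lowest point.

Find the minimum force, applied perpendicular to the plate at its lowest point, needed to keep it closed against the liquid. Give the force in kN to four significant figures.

P ≈ 108.4 kN

γ = ρg = 811 × 9.81 / 1000 = 7.95591 kN/m³.
The plate makes 25° with the vertical, i.e. θ = 90° − 25° = 65° to the horizontal. Measuring y along the incline from the free-surface line, vertical depth h = y·sinθ with sinθ = 0.906308.
The centroid is at the centre, 1.15 m below the top of the plate, so y_c = 5.8 + 1.15 = 6.95 m and h_c = 6.95 × 0.906308 = 6.29884 m.
A = π(1.15)² = 4.15476 m².
Resultant F = γ·h_c·A = 7.95591 × 6.29884 × 4.15476 = 208.208 kN.
I_c = πr⁴/4 = π × 1.15⁴/4 = 1.37367 m⁴.
Centre of pressure: y_p = y_c + I_c/(y_c·A) = 6.95 + 1.37367/(6.95 × 4.15476) = 6.95 + 0.047572 = 6.99757 m along the plane.
The resultant acts 1.15 + 0.047572 = 1.19757 m (along the plate) below the hinge at the top edge, so the moment about the hinge is M = F × 1.19757 = 208.208 × 1.19757 = 249.344 kN·m.
A normal force at the bottom, 2.3 m from the hinge, must supply this moment: P = 249.344/2.3 = 108.41 kN.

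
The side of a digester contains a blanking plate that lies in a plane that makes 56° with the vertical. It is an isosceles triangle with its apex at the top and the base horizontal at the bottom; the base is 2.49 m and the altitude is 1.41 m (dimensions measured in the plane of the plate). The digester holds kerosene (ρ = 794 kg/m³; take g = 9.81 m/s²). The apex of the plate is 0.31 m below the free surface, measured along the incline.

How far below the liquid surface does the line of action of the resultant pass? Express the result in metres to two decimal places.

h_p = 0.75 m

γ = ρg = 794 × 9.81 / 1000 = 7.78914 kN/m³.
The plate makes 56° with the vertical, i.e. θ = 90° − 56° = 34° to the horizontal. Measuring y along the incline from the free-surface line, vertical depth h = y·sinθ with sinθ = 0.559193.
With the apex up, the centroid sits 2h/3 = 2 × 1.41/3 = 0.94 m below the apex, so y_c = 0.31 + 0.94 = 1.25 m and h_c = 1.25 × 0.559193 = 0.698991 m.
A = ½ × 2.49 × 1.41 = 1.75545 m².
Resultant F = γ·h_c·A = 7.78914 × 0.698991 × 1.75545 = 9.55762 kN.
I_c = b·h³/36 = 2.49 × 1.41³/36 = 0.193889 m⁴.
Centre of pressure: y_p = y_c + I_c/(y_c·A) = 1.25 + 0.193889/(1.25 × 1.75545) = 1.25 + 0.0883598 = 1.33836 m along the plane.
Vertically, h_p = y_p·sinθ = 1.33836 × 0.559193 = 0.748402 m.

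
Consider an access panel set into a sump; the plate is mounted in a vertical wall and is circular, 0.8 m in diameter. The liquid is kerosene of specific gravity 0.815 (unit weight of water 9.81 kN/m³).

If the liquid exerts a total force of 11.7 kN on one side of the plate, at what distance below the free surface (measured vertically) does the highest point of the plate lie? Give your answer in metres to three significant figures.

γ = 0.815 × 9.81 = 7.99515 kN/m³.
A = π(0.4)² = 0.502655 m².
From F = γ·h_c·A, the centroid depth is h_c = 11.7/(7.99515 × 0.502655) = 2.91132 m.
The centroid is at the centre, 0.4 m below the top of the plate, so the highest point sits at h_top = 2.91132 − 0.4 = 2.51132 m below the surface.

d_top ≈ 2.51 m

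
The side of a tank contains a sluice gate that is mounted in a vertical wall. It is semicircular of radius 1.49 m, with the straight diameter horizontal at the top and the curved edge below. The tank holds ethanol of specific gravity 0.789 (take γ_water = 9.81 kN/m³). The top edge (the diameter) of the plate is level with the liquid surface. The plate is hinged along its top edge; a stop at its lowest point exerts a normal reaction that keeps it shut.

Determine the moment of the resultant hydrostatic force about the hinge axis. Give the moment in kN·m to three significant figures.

M ≈ 15.0 kN·m

γ = 0.789 × 9.81 = 7.74009 kN/m³.
The centroid of a semicircle lies 4r/(3π) = 0.632376 m from the diameter, here below the top edge, so the centroid depth is h_c = 0.632376 m.
A = πr²/2 = π × 1.49²/2 = 3.48732 m².
Resultant F = γ·h_c·A = 7.74009 × 0.632376 × 3.48732 = 17.0692 kN.
I_c = (π/8 − 8/(9π))·r⁴ = 0.109757 × 1.49⁴ = 0.540975 m⁴.
Centre of pressure: y_p = y_c + I_c/(y_c·A) = 0.632376 + 0.540975/(0.632376 × 3.48732) = 0.632376 + 0.245307 = 0.877683 m along the plane.
The resultant acts 0.632376 + 0.245307 = 0.877683 m (along the plate) below the hinge at the top edge, so the moment about the hinge is M = F × 0.877683 = 17.0692 × 0.877683 = 14.9813 kN·m.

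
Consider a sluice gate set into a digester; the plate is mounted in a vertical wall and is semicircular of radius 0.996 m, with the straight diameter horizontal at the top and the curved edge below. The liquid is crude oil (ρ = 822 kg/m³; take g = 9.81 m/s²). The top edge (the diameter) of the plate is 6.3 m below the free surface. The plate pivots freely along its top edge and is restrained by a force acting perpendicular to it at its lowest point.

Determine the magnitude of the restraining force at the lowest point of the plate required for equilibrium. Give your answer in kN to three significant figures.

γ = ρg = 822 × 9.81 / 1000 = 8.06382 kN/m³.
The centroid of a semicircle lies 4r/(3π) = 0.422716 m from the diameter, here below the top edge, so the centroid depth is h_c = 6.3 + 0.422716 = 6.72272 m.
A = πr²/2 = π × 0.996²/2 = 1.55826 m².
Resultant F = γ·h_c·A = 8.06382 × 6.72272 × 1.55826 = 84.4745 kN.
I_c = (π/8 − 8/(9π))·r⁴ = 0.109757 × 0.996⁴ = 0.108011 m⁴.
Centre of pressure: y_p = y_c + I_c/(y_c·A) = 6.72272 + 0.108011/(6.72272 × 1.55826) = 6.72272 + 0.0103106 = 6.73303 m along the plane.
The resultant acts 0.422716 + 0.0103106 = 0.433027 m (along the plate) below the hinge at the top edge, so the moment about the hinge is M = F × 0.433027 = 84.4745 × 0.433027 = 36.5797 kN·m.
A normal force at the bottom, 0.996 m from the hinge, must supply this moment: P = 36.5797/0.996 = 36.7266 kN.

P ≈ 36.7 kN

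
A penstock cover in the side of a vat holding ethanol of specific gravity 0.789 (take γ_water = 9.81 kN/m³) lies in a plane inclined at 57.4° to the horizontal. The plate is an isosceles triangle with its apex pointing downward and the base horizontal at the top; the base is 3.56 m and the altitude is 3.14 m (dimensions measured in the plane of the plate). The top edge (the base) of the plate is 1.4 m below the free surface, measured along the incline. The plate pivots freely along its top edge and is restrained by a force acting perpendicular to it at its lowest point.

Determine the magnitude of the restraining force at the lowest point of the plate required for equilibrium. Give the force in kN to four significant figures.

P ≈ 36.08 kN

γ = 0.789 × 9.81 = 7.74009 kN/m³.
Let θ = 57.4° be the plate's angle to the horizontal; measure y along the incline from where the plane meets the free surface. Vertical depth h = y·sinθ with sinθ = 0.842452.
With the apex down, the centroid sits h/3 = 3.14/3 = 1.04667 m below the base (the top edge), so y_c = 1.4 + 1.04667 = 2.44667 m and h_c = 2.44667 × 0.842452 = 2.0612 m.
A = ½ × 3.56 × 3.14 = 5.5892 m².
Resultant F = γ·h_c·A = 7.74009 × 2.0612 × 5.5892 = 89.1694 kN.
I_c = b·h³/36 = 3.56 × 3.14³/36 = 3.06152 m⁴.
Centre of pressure: y_p = y_c + I_c/(y_c·A) = 2.44667 + 3.06152/(2.44667 × 5.5892) = 2.44667 + 0.223878 = 2.67055 m along the plane.
The resultant acts 1.04667 + 0.223878 = 1.27055 m (along the plate) below the hinge at the top edge, so the moment about the hinge is M = F × 1.27055 = 89.1694 × 1.27055 = 113.294 kN·m.
A normal force at the bottom, 3.14 m from the hinge, must supply this moment: P = 113.294/3.14 = 36.0809 kN.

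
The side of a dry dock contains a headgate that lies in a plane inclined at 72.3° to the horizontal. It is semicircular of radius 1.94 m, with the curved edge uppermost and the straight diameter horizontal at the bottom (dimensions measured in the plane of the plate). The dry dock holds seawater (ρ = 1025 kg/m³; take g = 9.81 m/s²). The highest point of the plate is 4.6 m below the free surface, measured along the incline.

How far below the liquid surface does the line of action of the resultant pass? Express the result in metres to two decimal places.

h_p = 5.49 m

γ = ρg = 1025 × 9.81 / 1000 = 10.05525 kN/m³.
Let θ = 72.3° be the plate's angle to the horizontal; measure y along the incline from where the plane meets the free surface. Vertical depth h = y·sinθ with sinθ = 0.952661.
The centroid lies 4r/(3π) = 0.823362 m above the diameter, so r − 4r/(3π) = 1.94 − 0.823362 = 1.11664 m below the topmost point, so y_c = 4.6 + 1.11664 = 5.71664 m and h_c = 5.71664 × 0.952661 = 5.44602 m.
A = πr²/2 = π × 1.94²/2 = 5.91185 m².
Resultant F = γ·h_c·A = 10.05525 × 5.44602 × 5.91185 = 323.739 kN.
I_c = (π/8 − 8/(9π))·r⁴ = 0.109757 × 1.94⁴ = 1.55467 m⁴.
Centre of pressure: y_p = y_c + I_c/(y_c·A) = 5.71664 + 1.55467/(5.71664 × 5.91185) = 5.71664 + 0.0460017 = 5.76264 m along the plane.
Vertically, h_p = y_p·sinθ = 5.76264 × 0.952661 = 5.48984 m.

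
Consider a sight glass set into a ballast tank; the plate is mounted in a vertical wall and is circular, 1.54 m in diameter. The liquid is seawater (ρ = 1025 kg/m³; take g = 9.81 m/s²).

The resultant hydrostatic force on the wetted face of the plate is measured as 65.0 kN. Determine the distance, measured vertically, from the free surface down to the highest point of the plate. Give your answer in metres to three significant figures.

d_top ≈ 2.70 m

γ = ρg = 1025 × 9.81 / 1000 = 10.05525 kN/m³.
A = π(0.77)² = 1.86265 m².
From F = γ·h_c·A, the centroid depth is h_c = 65.0/(10.05525 × 1.86265) = 3.47048 m.
The centroid is at the centre, 0.77 m below the top of the plate, so the highest point sits at h_top = 3.47048 − 0.77 = 2.70048 m below the surface.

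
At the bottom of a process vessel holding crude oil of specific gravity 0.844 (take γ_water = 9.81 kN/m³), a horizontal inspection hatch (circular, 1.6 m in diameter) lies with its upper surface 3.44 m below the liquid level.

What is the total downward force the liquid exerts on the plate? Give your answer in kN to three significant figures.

F ≈ 57.3 kN

γ = 0.844 × 9.81 = 8.27964 kN/m³.
The plate is horizontal, so pressure is uniform at p = γ·h = 8.27964 × 3.44 = 28.482 kN/m².
A = π(0.8)² = 2.01062 m².
F = p·A = 28.482 × 2.01062 = 57.2665 kN.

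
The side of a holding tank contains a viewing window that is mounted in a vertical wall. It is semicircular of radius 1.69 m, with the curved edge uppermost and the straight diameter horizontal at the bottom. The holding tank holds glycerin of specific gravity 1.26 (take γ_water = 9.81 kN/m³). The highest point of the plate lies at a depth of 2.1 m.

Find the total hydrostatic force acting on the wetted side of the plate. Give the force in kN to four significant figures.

γ = 1.26 × 9.81 = 12.3606 kN/m³.
The centroid lies 4r/(3π) = 0.717258 m above the diameter, so r − 4r/(3π) = 1.69 − 0.717258 = 0.972742 m below the topmost point, so the centroid depth is h_c = 2.1 + 0.972742 = 3.07274 m.
A = πr²/2 = π × 1.69²/2 = 4.48635 m².
Resultant F = γ·h_c·A = 12.3606 × 3.07274 × 4.48635 = 170.396 kN.

F ≈ 170.4 kN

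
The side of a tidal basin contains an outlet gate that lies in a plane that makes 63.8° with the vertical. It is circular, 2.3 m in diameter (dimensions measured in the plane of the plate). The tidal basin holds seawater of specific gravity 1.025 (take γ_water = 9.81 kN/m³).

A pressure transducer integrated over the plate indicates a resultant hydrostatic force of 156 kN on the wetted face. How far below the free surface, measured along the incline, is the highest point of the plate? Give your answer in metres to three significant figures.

γ = 1.025 × 9.81 = 10.05525 kN/m³.
A = π(1.15)² = 4.15476 m².
From F = γ·h_c·A, the centroid depth is h_c = 156/(10.05525 × 4.15476) = 3.7341 m.
The plate makes 63.8° with the vertical, i.e. θ = 90° − 63.8° = 26.2° to the horizontal. Measuring y along the incline from the free-surface line, vertical depth h = y·sinθ with sinθ = 0.441506.
Along the incline, y_c = h_c/sinθ = 3.7341/0.441506 = 8.45764 m.
The centroid is at the centre, 1.15 m below the top of the plate, so the highest point sits at y_top = 8.45764 − 1.15 = 7.30764 m along the incline.

y_top ≈ 7.31 m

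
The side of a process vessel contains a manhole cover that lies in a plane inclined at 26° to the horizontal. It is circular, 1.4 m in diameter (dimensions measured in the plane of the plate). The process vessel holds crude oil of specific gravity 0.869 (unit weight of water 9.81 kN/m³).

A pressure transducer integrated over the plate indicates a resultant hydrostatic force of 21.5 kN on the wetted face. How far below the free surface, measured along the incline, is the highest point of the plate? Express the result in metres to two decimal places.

y_top ≈ 3.04 m

γ = 0.869 × 9.81 = 8.52489 kN/m³.
A = π(0.7)² = 1.53938 m².
From F = γ·h_c·A, the centroid depth is h_c = 21.5/(8.52489 × 1.53938) = 1.63834 m.
Let θ = 26° be the plate's angle to the horizontal; measure y along the incline from where the plane meets the free surface. Vertical depth h = y·sinθ with sinθ = 0.438371.
Along the incline, y_c = h_c/sinθ = 1.63834/0.438371 = 3.73734 m.
The centroid is at the centre, 0.7 m below the top of the plate, so the highest point sits at y_top = 3.73734 − 0.7 = 3.03734 m along the incline.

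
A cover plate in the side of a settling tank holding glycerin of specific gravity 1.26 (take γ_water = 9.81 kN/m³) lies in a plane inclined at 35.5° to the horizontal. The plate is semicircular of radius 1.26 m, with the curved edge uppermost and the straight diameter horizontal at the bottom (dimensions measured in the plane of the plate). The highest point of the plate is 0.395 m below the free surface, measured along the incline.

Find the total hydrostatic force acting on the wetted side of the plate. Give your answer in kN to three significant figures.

F ≈ 20.1 kN

γ = 1.26 × 9.81 = 12.3606 kN/m³.
Let θ = 35.5° be the plate's angle to the horizontal; measure y along the incline from where the plane meets the free surface. Vertical depth h = y·sinθ with sinθ = 0.580703.
The centroid lies 4r/(3π) = 0.534761 m above the diameter, so r − 4r/(3π) = 1.26 − 0.534761 = 0.725239 m below the topmost point, so y_c = 0.395 + 0.725239 = 1.12024 m and h_c = 1.12024 × 0.580703 = 0.650527 m.
A = πr²/2 = π × 1.26²/2 = 2.4938 m².
Resultant F = γ·h_c·A = 12.3606 × 0.650527 × 2.4938 = 20.0524 kN.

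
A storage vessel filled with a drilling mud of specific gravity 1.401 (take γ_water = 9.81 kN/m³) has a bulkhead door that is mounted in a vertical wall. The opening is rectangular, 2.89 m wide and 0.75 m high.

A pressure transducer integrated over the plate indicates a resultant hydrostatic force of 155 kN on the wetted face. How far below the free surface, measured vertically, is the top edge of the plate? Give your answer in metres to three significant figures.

d_top ≈ 4.83 m

γ = 1.401 × 9.81 = 13.74381 kN/m³.
A = 2.89 × 0.75 = 2.1675 m².
From F = γ·h_c·A, the centroid depth is h_c = 155/(13.74381 × 2.1675) = 5.20314 m.
The centroid lies 0.75/2 = 0.375 m below the top edge, so the top edge sits at h_top = 5.20314 − 0.375 = 4.82814 m below the surface.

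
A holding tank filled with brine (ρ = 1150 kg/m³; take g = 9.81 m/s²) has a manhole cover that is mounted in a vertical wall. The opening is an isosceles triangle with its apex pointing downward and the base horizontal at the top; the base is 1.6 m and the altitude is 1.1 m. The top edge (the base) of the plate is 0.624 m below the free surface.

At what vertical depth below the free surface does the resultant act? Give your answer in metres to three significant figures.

h_p = 1.06 m

γ = ρg = 1150 × 9.81 / 1000 = 11.2815 kN/m³.
With the apex down, the centroid sits h/3 = 1.1/3 = 0.366667 m below the base (the top edge), so the centroid depth is h_c = 0.624 + 0.366667 = 0.990667 m.
A = ½ × 1.6 × 1.1 = 0.88 m².
Resultant F = γ·h_c·A = 11.2815 × 0.990667 × 0.88 = 9.83506 kN.
I_c = b·h³/36 = 1.6 × 1.1³/36 = 0.0591556 m⁴.
Centre of pressure: y_p = y_c + I_c/(y_c·A) = 0.990667 + 0.0591556/(0.990667 × 0.88) = 0.990667 + 0.0678556 = 1.05852 m along the plane.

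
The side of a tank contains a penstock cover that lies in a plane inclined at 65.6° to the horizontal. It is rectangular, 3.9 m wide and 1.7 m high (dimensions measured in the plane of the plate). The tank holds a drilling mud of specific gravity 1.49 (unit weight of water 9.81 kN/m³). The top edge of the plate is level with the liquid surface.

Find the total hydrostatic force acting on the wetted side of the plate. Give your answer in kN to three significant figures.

γ = 1.49 × 9.81 = 14.6169 kN/m³.
Let θ = 65.6° be the plate's angle to the horizontal; measure y along the incline from where the plane meets the free surface. Vertical depth h = y·sinθ with sinθ = 0.910684.
The centroid lies 1.7/2 = 0.85 m below the top edge, so y_c = 0.85 m and h_c = 0.85 × 0.910684 = 0.774081 m.
A = 3.9 × 1.7 = 6.63 m².
Resultant F = γ·h_c·A = 14.6169 × 0.774081 × 6.63 = 75.0162 kN.

F ≈ 75.0 kN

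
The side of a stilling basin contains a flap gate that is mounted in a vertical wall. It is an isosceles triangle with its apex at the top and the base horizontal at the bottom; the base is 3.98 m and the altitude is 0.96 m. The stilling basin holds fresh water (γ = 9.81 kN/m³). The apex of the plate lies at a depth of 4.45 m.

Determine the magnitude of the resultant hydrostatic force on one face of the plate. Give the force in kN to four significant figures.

F ≈ 95.39 kN

γ = 9.81 kN/m³.
With the apex up, the centroid sits 2h/3 = 2 × 0.96/3 = 0.64 m below the apex, so the centroid depth is h_c = 4.45 + 0.64 = 5.09 m.
A = ½ × 3.98 × 0.96 = 1.9104 m².
Resultant F = γ·h_c·A = 9.81 × 5.09 × 1.9104 = 95.3918 kN.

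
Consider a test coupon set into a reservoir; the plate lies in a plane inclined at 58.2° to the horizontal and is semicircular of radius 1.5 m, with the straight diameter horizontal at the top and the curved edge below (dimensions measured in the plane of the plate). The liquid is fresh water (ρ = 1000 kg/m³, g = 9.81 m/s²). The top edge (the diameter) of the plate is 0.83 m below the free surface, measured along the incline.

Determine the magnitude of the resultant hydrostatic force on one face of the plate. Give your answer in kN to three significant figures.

F ≈ 43.2 kN

γ = ρg = 1000 × 9.81 = 9810 N/m³ = 9.81 kN/m³.
Let θ = 58.2° be the plate's angle to the horizontal; measure y along the incline from where the plane meets the free surface. Vertical depth h = y·sinθ with sinθ = 0.849893.
The centroid of a semicircle lies 4r/(3π) = 0.63662 m from the diameter, here below the top edge, so y_c = 0.83 + 0.63662 = 1.46662 m and h_c = 1.46662 × 0.849893 = 1.24647 m.
A = πr²/2 = π × 1.5²/2 = 3.53429 m².
Resultant F = γ·h_c·A = 9.81 × 1.24647 × 3.53429 = 43.2168 kN.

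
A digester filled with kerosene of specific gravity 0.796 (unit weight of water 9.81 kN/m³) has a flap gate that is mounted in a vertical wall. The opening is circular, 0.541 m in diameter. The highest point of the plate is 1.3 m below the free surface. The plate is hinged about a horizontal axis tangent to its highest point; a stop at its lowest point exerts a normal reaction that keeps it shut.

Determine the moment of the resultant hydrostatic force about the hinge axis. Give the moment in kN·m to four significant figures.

γ = 0.796 × 9.81 = 7.80876 kN/m³.
The centroid is at the centre, 0.2705 m below the top of the plate, so the centroid depth is h_c = 1.3 + 0.2705 = 1.5705 m.
A = π(0.2705)² = 0.229871 m².
Resultant F = γ·h_c·A = 7.80876 × 1.5705 × 0.229871 = 2.81906 kN.
I_c = πr⁴/4 = π × 0.2705⁴/4 = 0.00420493 m⁴.
Centre of pressure: y_p = y_c + I_c/(y_c·A) = 1.5705 + 0.00420493/(1.5705 × 0.229871) = 1.5705 + 0.0116476 = 1.58215 m along the plane.
The resultant acts 0.2705 + 0.0116476 = 0.282148 m (along the plate) below the hinge at the top edge, so the moment about the hinge is M = F × 0.282148 = 2.81906 × 0.282148 = 0.795392 kN·m.

M ≈ 0.7954 kN·m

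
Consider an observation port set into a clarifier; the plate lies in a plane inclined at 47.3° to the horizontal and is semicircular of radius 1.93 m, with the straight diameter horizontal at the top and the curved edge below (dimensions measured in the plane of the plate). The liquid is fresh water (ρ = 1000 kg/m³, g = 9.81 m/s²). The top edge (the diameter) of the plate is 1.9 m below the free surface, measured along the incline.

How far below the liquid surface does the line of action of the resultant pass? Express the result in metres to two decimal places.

γ = ρg = 1000 × 9.81 = 9810 N/m³ = 9.81 kN/m³.
Let θ = 47.3° be the plate's angle to the horizontal; measure y along the incline from where the plane meets the free surface. Vertical depth h = y·sinθ with sinθ = 0.734915.
The centroid of a semicircle lies 4r/(3π) = 0.819117 m from the diameter, here below the top edge, so y_c = 1.9 + 0.819117 = 2.71912 m and h_c = 2.71912 × 0.734915 = 1.99832 m.
A = πr²/2 = π × 1.93²/2 = 5.85106 m².
Resultant F = γ·h_c·A = 9.81 × 1.99832 × 5.85106 = 114.701 kN.
I_c = (π/8 − 8/(9π))·r⁴ = 0.109757 × 1.93⁴ = 1.52287 m⁴.
Centre of pressure: y_p = y_c + I_c/(y_c·A) = 2.71912 + 1.52287/(2.71912 × 5.85106) = 2.71912 + 0.0957194 = 2.81484 m along the plane.
Vertically, h_p = y_p·sinθ = 2.81484 × 0.734915 = 2.06867 m.

h_p = 2.07 m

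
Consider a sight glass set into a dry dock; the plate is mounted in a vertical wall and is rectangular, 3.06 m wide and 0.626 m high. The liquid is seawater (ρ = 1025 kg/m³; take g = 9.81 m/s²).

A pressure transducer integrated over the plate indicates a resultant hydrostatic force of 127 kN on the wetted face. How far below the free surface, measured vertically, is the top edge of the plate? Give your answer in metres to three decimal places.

γ = ρg = 1025 × 9.81 / 1000 = 10.05525 kN/m³.
A = 3.06 × 0.626 = 1.91556 m².
From F = γ·h_c·A, the centroid depth is h_c = 127/(10.05525 × 1.91556) = 6.59349 m.
The centroid lies 0.626/2 = 0.313 m below the top edge, so the top edge sits at h_top = 6.59349 − 0.313 = 6.28049 m below the surface.

d_top ≈ 6.280 m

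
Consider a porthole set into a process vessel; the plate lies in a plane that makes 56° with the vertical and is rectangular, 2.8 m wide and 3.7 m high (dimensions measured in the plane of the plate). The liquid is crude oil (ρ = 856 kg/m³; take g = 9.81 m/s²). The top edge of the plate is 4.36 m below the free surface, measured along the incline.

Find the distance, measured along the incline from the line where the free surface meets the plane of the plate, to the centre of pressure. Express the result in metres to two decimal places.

γ = ρg = 856 × 9.81 / 1000 = 8.39736 kN/m³.
The plate makes 56° with the vertical, i.e. θ = 90° − 56° = 34° to the horizontal. Measuring y along the incline from the free-surface line, vertical depth h = y·sinθ with sinθ = 0.559193.
The centroid lies 3.7/2 = 1.85 m below the top edge, so y_c = 4.36 + 1.85 = 6.21 m and h_c = 6.21 × 0.559193 = 3.47259 m.
A = 2.8 × 3.7 = 10.36 m².
Resultant F = γ·h_c·A = 8.39736 × 3.47259 × 10.36 = 302.104 kN.
I_c = b·h³/12 = 2.8 × 3.7³/12 = 11.819 m⁴.
Centre of pressure: y_p = y_c + I_c/(y_c·A) = 6.21 + 11.819/(6.21 × 10.36) = 6.21 + 0.183709 = 6.39371 m along the plane.

y_p = 6.39 m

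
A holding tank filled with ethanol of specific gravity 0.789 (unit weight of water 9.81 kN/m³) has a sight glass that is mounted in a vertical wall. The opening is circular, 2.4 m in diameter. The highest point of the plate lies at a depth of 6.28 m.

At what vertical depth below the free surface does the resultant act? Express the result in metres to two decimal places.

γ = 0.789 × 9.81 = 7.74009 kN/m³.
The centroid is at the centre, 1.2 m below the top of the plate, so the centroid depth is h_c = 6.28 + 1.2 = 7.48 m.
A = π(1.2)² = 4.52389 m².
Resultant F = γ·h_c·A = 7.74009 × 7.48 × 4.52389 = 261.915 kN.
I_c = πr⁴/4 = π × 1.2⁴/4 = 1.6286 m⁴.
Centre of pressure: y_p = y_c + I_c/(y_c·A) = 7.48 + 1.6286/(7.48 × 4.52389) = 7.48 + 0.0481283 = 7.52813 m along the plane.

h_p = 7.53 m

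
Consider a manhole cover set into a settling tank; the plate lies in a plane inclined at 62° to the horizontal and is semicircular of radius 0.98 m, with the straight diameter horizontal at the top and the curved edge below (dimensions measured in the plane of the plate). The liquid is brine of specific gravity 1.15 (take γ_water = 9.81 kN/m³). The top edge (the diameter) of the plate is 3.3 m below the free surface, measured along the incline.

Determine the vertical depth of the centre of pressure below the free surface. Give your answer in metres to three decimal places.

γ = 1.15 × 9.81 = 11.2815 kN/m³.
Let θ = 62° be the plate's angle to the horizontal; measure y along the incline from where the plane meets the free surface. Vertical depth h = y·sinθ with sinθ = 0.882948.
The centroid of a semicircle lies 4r/(3π) = 0.415925 m from the diameter, here below the top edge, so y_c = 3.3 + 0.415925 = 3.71592 m and h_c = 3.71592 × 0.882948 = 3.28096 m.
A = πr²/2 = π × 0.98²/2 = 1.50859 m².
Resultant F = γ·h_c·A = 11.2815 × 3.28096 × 1.50859 = 55.8392 kN.
I_c = (π/8 − 8/(9π))·r⁴ = 0.109757 × 0.98⁴ = 0.101236 m⁴.
Centre of pressure: y_p = y_c + I_c/(y_c·A) = 3.71592 + 0.101236/(3.71592 × 1.50859) = 3.71592 + 0.0180592 = 3.73398 m along the plane.
Vertically, h_p = y_p·sinθ = 3.73398 × 0.882948 = 3.29691 m.

h_p = 3.297 m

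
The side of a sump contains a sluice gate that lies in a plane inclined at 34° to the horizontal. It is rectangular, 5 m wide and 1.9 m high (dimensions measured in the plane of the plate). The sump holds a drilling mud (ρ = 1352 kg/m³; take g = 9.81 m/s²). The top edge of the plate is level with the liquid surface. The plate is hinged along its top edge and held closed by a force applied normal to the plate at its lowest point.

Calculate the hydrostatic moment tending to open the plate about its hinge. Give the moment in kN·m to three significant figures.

M ≈ 84.8 kN·m

γ = ρg = 1352 × 9.81 / 1000 = 13.26312 kN/m³.
Let θ = 34° be the plate's angle to the horizontal; measure y along the incline from where the plane meets the free surface. Vertical depth h = y·sinθ with sinθ = 0.559193.
The centroid lies 1.9/2 = 0.95 m below the top edge, so y_c = 0.95 m and h_c = 0.95 × 0.559193 = 0.531233 m.
A = 5 × 1.9 = 9.5 m².
Resultant F = γ·h_c·A = 13.26312 × 0.531233 × 9.5 = 66.9352 kN.
I_c = b·h³/12 = 5 × 1.9³/12 = 2.85792 m⁴.
Centre of pressure: y_p = y_c + I_c/(y_c·A) = 0.95 + 2.85792/(0.95 × 9.5) = 0.95 + 0.316667 = 1.26667 m along the plane.
The resultant acts 0.95 + 0.316667 = 1.26667 m (along the plate) below the hinge at the top edge, so the moment about the hinge is M = F × 1.26667 = 66.9352 × 1.26667 = 84.7848 kN·m.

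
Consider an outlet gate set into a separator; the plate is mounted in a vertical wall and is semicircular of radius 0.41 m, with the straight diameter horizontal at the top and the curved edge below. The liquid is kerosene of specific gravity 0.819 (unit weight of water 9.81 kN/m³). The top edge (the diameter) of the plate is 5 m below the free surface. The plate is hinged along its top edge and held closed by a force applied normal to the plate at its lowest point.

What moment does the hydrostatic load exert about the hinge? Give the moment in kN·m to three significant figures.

γ = 0.819 × 9.81 = 8.03439 kN/m³.
The centroid of a semicircle lies 4r/(3π) = 0.174009 m from the diameter, here below the top edge, so the centroid depth is h_c = 5 + 0.174009 = 5.17401 m.
A = πr²/2 = π × 0.41²/2 = 0.264051 m².
Resultant F = γ·h_c·A = 8.03439 × 5.17401 × 0.264051 = 10.9766 kN.
I_c = (π/8 − 8/(9π))·r⁴ = 0.109757 × 0.41⁴ = 0.00310147 m⁴.
Centre of pressure: y_p = y_c + I_c/(y_c·A) = 5.17401 + 0.00310147/(5.17401 × 0.264051) = 5.17401 + 0.00227014 = 5.17628 m along the plane.
The resultant acts 0.174009 + 0.00227014 = 0.176279 m (along the plate) below the hinge at the top edge, so the moment about the hinge is M = F × 0.176279 = 10.9766 × 0.176279 = 1.93494 kN·m.

M ≈ 1.93 kN·m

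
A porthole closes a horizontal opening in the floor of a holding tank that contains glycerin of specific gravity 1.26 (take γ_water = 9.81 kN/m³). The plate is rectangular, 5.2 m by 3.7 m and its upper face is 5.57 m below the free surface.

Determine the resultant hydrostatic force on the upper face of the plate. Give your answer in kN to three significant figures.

F ≈ 1320 kN

γ = 1.26 × 9.81 = 12.3606 kN/m³.
The plate is horizontal, so pressure is uniform at p = γ·h = 12.3606 × 5.57 = 68.8485 kN/m².
A = 5.2 × 3.7 = 19.24 m².
F = p·A = 68.8485 × 19.24 = 1324.65 kN.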